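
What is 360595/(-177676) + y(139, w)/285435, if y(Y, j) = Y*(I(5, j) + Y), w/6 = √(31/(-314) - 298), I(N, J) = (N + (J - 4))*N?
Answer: -11041119001/5634994340 + 139*I*√29391342/2987553 ≈ -1.9594 + 0.25224*I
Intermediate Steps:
I(N, J) = N*(-4 + J + N) (I(N, J) = (N + (-4 + J))*N = (-4 + J + N)*N = N*(-4 + J + N))
w = 3*I*√29391342/157 (w = 6*√(31/(-314) - 298) = 6*√(31*(-1/314) - 298) = 6*√(-31/314 - 298) = 6*√(-93603/314) = 6*(I*√29391342/314) = 3*I*√29391342/157 ≈ 103.59*I)
y(Y, j) = Y*(5 + Y + 5*j) (y(Y, j) = Y*(5*(-4 + j + 5) + Y) = Y*(5*(1 + j) + Y) = Y*((5 + 5*j) + Y) = Y*(5 + Y + 5*j))
360595/(-177676) + y(139, w)/285435 = 360595/(-177676) + (139*(5 + 139 + 5*(3*I*√29391342/157)))/285435 = 360595*(-1/177676) + (139*(5 + 139 + 15*I*√29391342/157))*(1/285435) = -360595/177676 + (139*(144 + 15*I*√29391342/157))*(1/285435) = -360595/177676 + (20016 + 2085*I*√29391342/157)*(1/285435) = -360595/177676 + (2224/31715 + 139*I*√29391342/2987553) = -11041119001/5634994340 + 139*I*√29391342/2987553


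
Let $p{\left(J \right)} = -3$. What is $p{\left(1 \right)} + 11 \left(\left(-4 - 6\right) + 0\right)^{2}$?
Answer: $1097$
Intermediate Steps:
$p{\left(1 \right)} + 11 \left(\left(-4 - 6\right) + 0\right)^{2} = -3 + 11 \left(\left(-4 - 6\right) + 0\right)^{2} = -3 + 11 \left(-10 + 0\right)^{2} = -3 + 11 \left(-10\right)^{2} = -3 + 11 \cdot 100 = -3 + 1100 = 1097$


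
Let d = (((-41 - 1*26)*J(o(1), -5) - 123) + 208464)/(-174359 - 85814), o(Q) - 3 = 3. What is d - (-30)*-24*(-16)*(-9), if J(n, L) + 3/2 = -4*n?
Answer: -53949893379/520346 ≈ -1.0368e+5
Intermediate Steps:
o(Q) = 6 (o(Q) = 3 + 3 = 6)
J(n, L) = -3/2 - 4*n
d = -420099/520346 (d = (((-41 - 1*26)*(-3/2 - 4*6) - 123) + 208464)/(-174359 - 85814) = (((-41 - 26)*(-3/2 - 24) - 123) + 208464)/(-260173) = ((-67*(-51/2) - 123) + 208464)*(-1/260173) = ((3417/2 - 123) + 208464)*(-1/260173) = (3171/2 + 208464)*(-1/260173) = (420099/2)*(-1/260173) = -420099/520346 ≈ -0.80735)
d - (-30)*-24*(-16)*(-9) = -420099/520346 - (-30)*-24*(-16)*(-9) = -420099/520346 - (-30)*384*(-9) = -420099/520346 - (-30)*(-3456) = -420099/520346 - 1*103680 = -420099/520346 - 103680 = -53949893379/520346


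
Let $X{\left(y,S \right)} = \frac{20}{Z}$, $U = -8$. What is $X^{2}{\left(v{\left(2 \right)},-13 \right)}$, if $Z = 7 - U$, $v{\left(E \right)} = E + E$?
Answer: $\frac{16}{9} \approx 1.7778$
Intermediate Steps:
$v{\left(E \right)} = 2 E$
$Z = 15$ ($Z = 7 - -8 = 7 + 8 = 15$)
$X{\left(y,S \right)} = \frac{4}{3}$ ($X{\left(y,S \right)} = \frac{20}{15} = 20 \cdot \frac{1}{15} = \frac{4}{3}$)
$X^{2}{\left(v{\left(2 \right)},-13 \right)} = \left(\frac{4}{3}\right)^{2} = \frac{16}{9}$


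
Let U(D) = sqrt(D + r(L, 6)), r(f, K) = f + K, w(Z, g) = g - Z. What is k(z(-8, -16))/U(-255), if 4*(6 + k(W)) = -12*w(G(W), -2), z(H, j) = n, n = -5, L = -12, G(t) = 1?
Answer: -I*sqrt(29)/29 ≈ -0.1857*I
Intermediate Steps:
r(f, K) = K + f
z(H, j) = -5
U(D) = sqrt(-6 + D) (U(D) = sqrt(D + (6 - 12)) = sqrt(D - 6) = sqrt(-6 + D))
k(W) = 3 (k(W) = -6 + (-12*(-2 - 1*1))/4 = -6 + (-12*(-2 - 1))/4 = -6 + (-12*(-3))/4 = -6 + (1/4)*36 = -6 + 9 = 3)
k(z(-8, -16))/U(-255) = 3/(sqrt(-6 - 255)) = 3/(sqrt(-261)) = 3/((3*I*sqrt(29))) = 3*(-I*sqrt(29)/87) = -I*sqrt(29)/29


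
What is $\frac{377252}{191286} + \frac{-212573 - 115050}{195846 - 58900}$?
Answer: $- \frac{5503270393}{13097926278} \approx -0.42016$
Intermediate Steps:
$\frac{377252}{191286} + \frac{-212573 - 115050}{195846 - 58900} = 377252 \cdot \frac{1}{191286} - \frac{327623}{136946} = \frac{188626}{95643} - \frac{327623}{136946} = - \frac{5503270393}{13097926278}$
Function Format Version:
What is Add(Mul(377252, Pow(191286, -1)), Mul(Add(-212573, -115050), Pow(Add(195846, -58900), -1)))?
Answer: Rational(-5503270393, 13097926278) ≈ -0.42016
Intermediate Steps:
Add(Mul(377252, Pow(191286, -1)), Mul(Add(-212573, -115050), Pow(Add(195846, -58900), -1))) = Add(Mul(377252, Rational(1, 191286)), Mul(-327623, Pow(136946, -1))) = Add(Rational(188626, 95643), Mul(-327623, Rational(1, 136946))) = Add(Rational(188626, 95643), Rational(-327623, 136946)) = Rational(-5503270393, 13097926278)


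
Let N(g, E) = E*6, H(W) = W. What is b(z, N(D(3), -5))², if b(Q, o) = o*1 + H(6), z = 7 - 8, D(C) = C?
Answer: 576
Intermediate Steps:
N(g, E) = 6*E
z = -1
b(Q, o) = 6 + o (b(Q, o) = o*1 + 6 = o + 6 = 6 + o)
b(z, N(D(3), -5))² = (6 + 6*(-5))² = (6 - 30)² = (-24)² = 576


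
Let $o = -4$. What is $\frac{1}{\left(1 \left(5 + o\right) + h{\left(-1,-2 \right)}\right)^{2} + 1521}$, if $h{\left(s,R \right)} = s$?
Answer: $\frac{1}{1521} \approx 0.00065746$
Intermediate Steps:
$\frac{1}{\left(1 \left(5 + o\right) + h{\left(-1,-2 \right)}\right)^{2} + 1521} = \frac{1}{\left(1 \left(5 - 4\right) - 1\right)^{2} + 1521} = \frac{1}{\left(1 \cdot 1 - 1\right)^{2} + 1521} = \frac{1}{\left(1 - 1\right)^{2} + 1521} = \frac{1}{0^{2} + 1521} = \frac{1}{0 + 1521} = \frac{1}{1521}$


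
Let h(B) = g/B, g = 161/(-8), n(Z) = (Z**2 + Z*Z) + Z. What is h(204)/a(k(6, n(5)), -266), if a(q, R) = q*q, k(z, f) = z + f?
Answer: -161/6072672 ≈ -2.6512e-5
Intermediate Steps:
n(Z) = Z + 2*Z**2 (n(Z) = (Z**2 + Z**2) + Z = 2*Z**2 + Z = Z + 2*Z**2)
g = -161/8 (g = 161*(-1/8) = -161/8 ≈ -20.125)
k(z, f) = f + z
h(B) = -161/(8*B)
a(q, R) = q**2
h(204)/a(k(6, n(5)), -266) = (-161/8/204)/((5*(1 + 2*5) + 6)**2) = (-161/8*1/204)/((5*(1 + 10) + 6)**2) = -161/(1632*(5*11 + 6)**2) = -161/(1632*(55 + 6)**2) = -161/(1632*(61**2)) = -161/1632/3721 = -161/1632*1/3721 = -161/6072672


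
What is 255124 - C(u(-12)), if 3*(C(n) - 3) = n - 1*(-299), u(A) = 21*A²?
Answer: 762040/3 ≈ 2.5401e+5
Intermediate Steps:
C(n) = 308/3 + n/3 (C(n) = 3 + (n - 1*(-299))/3 = 3 + (n + 299)/3 = 3 + (299 + n)/3 = 3 + (299/3 + n/3) = 308/3 + n/3)
255124 - C(u(-12)) = 255124 - (308/3 + (21*(-12)²)/3) = 255124 - (308/3 + (21*144)/3) = 255124 - (308/3 + (⅓)*3024) = 255124 - (308/3 + 1008) = 255124 - 1*3332/3 = 255124 - 3332/3 = 762040/3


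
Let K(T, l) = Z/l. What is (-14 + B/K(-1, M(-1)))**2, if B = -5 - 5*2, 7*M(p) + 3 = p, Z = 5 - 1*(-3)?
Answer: 32761/196 ≈ 167.15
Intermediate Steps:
Z = 8 (Z = 5 + 3 = 8)
M(p) = -3/7 + p/7
B = -15 (B = -5 - 10 = -15)
K(T, l) = 8/l
(-14 + B/K(-1, M(-1)))**2 = (-14 - 15/(8/(-3/7 + (1/7)*(-1))))**2 = (-14 - 15/(8/(-3/7 - 1/7)))**2 = (-14 - 15/(8/(-4/7)))**2 = (-14 - 15/(8*(-7/4)))**2 = (-14 - 15/(-14))**2 = (-14 - 15*(-1/14))**2 = (-14 + 15/14)**2 = (-181/14)**2 = 32761/196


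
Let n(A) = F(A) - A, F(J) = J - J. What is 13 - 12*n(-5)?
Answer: -47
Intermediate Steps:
F(J) = 0
n(A) = -A (n(A) = 0 - A = -A)
13 - 12*n(-5) = 13 - (-12)*(-5) = 13 - 12*5 = 13 - 60 = -47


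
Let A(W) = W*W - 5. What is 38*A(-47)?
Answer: 83752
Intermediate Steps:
A(W) = -5 + W² (A(W) = W² - 5 = -5 + W²)
38*A(-47) = 38*(-5 + (-47)²) = 38*(-5 + 2209) = 38*2204 = 83752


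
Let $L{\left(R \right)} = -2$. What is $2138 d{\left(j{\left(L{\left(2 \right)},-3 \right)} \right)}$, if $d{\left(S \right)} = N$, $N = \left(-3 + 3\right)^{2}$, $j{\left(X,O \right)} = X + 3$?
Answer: $0$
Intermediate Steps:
$j{\left(X,O \right)} = 3 + X$
$N = 0$ ($N = 0^{2} = 0$)
$d{\left(S \right)} = 0$
$2138 d{\left(j{\left(L{\left(2 \right)},-3 \right)} \right)} = 2138 \cdot 0 = 0$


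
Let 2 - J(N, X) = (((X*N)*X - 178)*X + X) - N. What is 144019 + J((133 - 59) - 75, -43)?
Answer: 56902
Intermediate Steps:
J(N, X) = 2 + N - X - X*(-178 + N*X²) (J(N, X) = 2 - ((((X*N)*X - 178)*X + X) - N) = 2 - ((((N*X)*X - 178)*X + X) - N) = 2 - (((N*X² - 178)*X + X) - N) = 2 - (((-178 + N*X²)*X + X) - N) = 2 - ((X*(-178 + N*X²) + X) - N) = 2 - ((X + X*(-178 + N*X²)) - N) = 2 - (X - N + X*(-178 + N*X²)) = 2 + (N - X - X*(-178 + N*X²)) = 2 + N - X - X*(-178 + N*X²))
144019 + J((133 - 59) - 75, -43) = 144019 + (2 + ((133 - 59) - 75) + 177*(-43) - 1*((133 - 59) - 75)*(-43)³) = 144019 + (2 + (74 - 75) - 7611 - 1*(74 - 75)*(-79507)) = 144019 + (2 - 1 - 7611 - 1*(-1)*(-79507)) = 144019 + (2 - 1 - 7611 - 79507) = 144019 - 87117 = 56902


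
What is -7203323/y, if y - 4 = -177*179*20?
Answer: 7203323/633656 ≈ 11.368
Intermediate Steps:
y = -633656 (y = 4 - 177*179*20 = 4 - 31683*20 = 4 - 633660 = -633656)
-7203323/y = -7203323/(-633656) = -7203323*(-1/633656) = 7203323/633656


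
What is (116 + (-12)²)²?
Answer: 67600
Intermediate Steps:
(116 + (-12)²)² = (116 + 144)² = 260² = 67600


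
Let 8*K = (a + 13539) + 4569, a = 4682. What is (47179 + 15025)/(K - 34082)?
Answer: -248816/124933 ≈ -1.9916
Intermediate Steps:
K = 11395/4 (K = ((4682 + 13539) + 4569)/8 = (18221 + 4569)/8 = (1/8)*22790 = 11395/4 ≈ 2848.8)
(47179 + 15025)/(K - 34082) = (47179 + 15025)/(11395/4 - 34082) = 62204/(-124933/4) = 62204*(-4/124933) = -248816/124933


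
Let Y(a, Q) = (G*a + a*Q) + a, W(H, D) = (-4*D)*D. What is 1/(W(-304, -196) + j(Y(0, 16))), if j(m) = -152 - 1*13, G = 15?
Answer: -1/153829 ≈ -6.5007e-6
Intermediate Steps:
W(H, D) = -4*D**2
Y(a, Q) = 16*a + Q*a (Y(a, Q) = (15*a + a*Q) + a = (15*a + Q*a) + a = 16*a + Q*a)
j(m) = -165 (j(m) = -152 - 13 = -165)
1/(W(-304, -196) + j(Y(0, 16))) = 1/(-4*(-196)**2 - 165) = 1/(-4*38416 - 165) = 1/(-153664 - 165) = 1/(-153829) = -1/153829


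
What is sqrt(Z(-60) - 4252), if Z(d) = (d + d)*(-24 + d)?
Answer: 2*sqrt(1457) ≈ 76.341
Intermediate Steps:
Z(d) = 2*d*(-24 + d) (Z(d) = (2*d)*(-24 + d) = 2*d*(-24 + d))
sqrt(Z(-60) - 4252) = sqrt(2*(-60)*(-24 - 60) - 4252) = sqrt(2*(-60)*(-84) - 4252) = sqrt(10080 - 4252) = sqrt(5828) = 2*sqrt(1457)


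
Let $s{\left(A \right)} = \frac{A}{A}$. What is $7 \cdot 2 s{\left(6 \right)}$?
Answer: $14$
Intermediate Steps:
$s{\left(A \right)} = 1$
$7 \cdot 2 s{\left(6 \right)} = 7 \cdot 2 \cdot 1 = 7 \cdot 2 = 14$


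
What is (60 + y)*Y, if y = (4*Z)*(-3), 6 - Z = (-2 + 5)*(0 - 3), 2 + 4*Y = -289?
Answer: 8730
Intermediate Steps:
Y = -291/4 (Y = -1/2 + (1/4)*(-289) = -1/2 - 289/4 = -291/4 ≈ -72.750)
Z = 15 (Z = 6 - (-2 + 5)*(0 - 3) = 6 - 3*(-3) = 6 - 1*(-9) = 6 + 9 = 15)
y = -180 (y = (4*15)*(-3) = 60*(-3) = -180)
(60 + y)*Y = (60 - 180)*(-291/4) = -120*(-291/4) = 8730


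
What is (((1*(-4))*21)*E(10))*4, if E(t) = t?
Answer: -3360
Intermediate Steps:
(((1*(-4))*21)*E(10))*4 = (((1*(-4))*21)*10)*4 = (-4*21*10)*4 = -84*10*4 = -840*4 = -3360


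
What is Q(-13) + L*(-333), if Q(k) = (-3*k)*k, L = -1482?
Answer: 492999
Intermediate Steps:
Q(k) = -3*k²
Q(-13) + L*(-333) = -3*(-13)² - 1482*(-333) = -3*169 + 493506 = -507 + 493506 = 492999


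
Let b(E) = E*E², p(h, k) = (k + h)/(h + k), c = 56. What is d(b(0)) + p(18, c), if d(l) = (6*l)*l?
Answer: 1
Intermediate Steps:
p(h, k) = 1 (p(h, k) = (h + k)/(h + k) = 1)
b(E) = E³
d(l) = 6*l²
d(b(0)) + p(18, c) = 6*(0³)² + 1 = 6*0² + 1 = 6*0 + 1 = 0 + 1 = 1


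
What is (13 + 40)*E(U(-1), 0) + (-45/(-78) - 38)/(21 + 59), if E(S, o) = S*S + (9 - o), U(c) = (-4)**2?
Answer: 29212627/2080 ≈ 14045.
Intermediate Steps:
U(c) = 16
E(S, o) = 9 + S**2 - o (E(S, o) = S**2 + (9 - o) = 9 + S**2 - o)
(13 + 40)*E(U(-1), 0) + (-45/(-78) - 38)/(21 + 59) = (13 + 40)*(9 + 16**2 - 1*0) + (-45/(-78) - 38)/(21 + 59) = 53*(9 + 256 + 0) + (-45*(-1/78) - 38)/80 = 53*265 + (15/26 - 38)*(1/80) = 14045 - 973/26*1/80 = 14045 - 973/2080 = 29212627/2080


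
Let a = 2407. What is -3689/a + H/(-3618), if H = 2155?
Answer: -18533887/8708526 ≈ -2.1282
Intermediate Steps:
-3689/a + H/(-3618) = -3689/2407 + 2155/(-3618) = -3689*1/2407 + 2155*(-1/3618) = -3689/2407 - 2155/3618 = -18533887/8708526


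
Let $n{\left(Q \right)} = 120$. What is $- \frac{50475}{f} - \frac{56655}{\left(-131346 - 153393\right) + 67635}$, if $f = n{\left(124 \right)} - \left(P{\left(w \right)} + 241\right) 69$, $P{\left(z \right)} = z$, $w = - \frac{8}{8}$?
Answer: $\frac{33027035}{9914416} \approx 3.3312$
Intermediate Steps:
$w = -1$ ($w = \left(-8\right) \frac{1}{8} = -1$)
$f = -16440$ ($f = 120 - \left(-1 + 241\right) 69 = 120 - 240 \cdot 69 = 120 - 16560 = -16440$)
$- \frac{50475}{f} - \frac{56655}{\left(-131346 - 153393\right) + 67635} = - \frac{50475}{-16440} - \frac{56655}{\left(-131346 - 153393\right) + 67635} = \left(-50475\right) \left(- \frac{1}{16440}\right) - \frac{56655}{-284739 + 67635} = \frac{3365}{1096} - \frac{56655}{-217104} = \frac{3365}{1096} - - \frac{18885}{72368} = \frac{3365}{1096} + \frac{18885}{72368} = \frac{33027035}{9914416}$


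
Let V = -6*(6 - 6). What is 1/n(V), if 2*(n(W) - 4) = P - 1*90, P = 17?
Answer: -2/65 ≈ -0.030769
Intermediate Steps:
V = 0 (V = -6*0 = 0)
n(W) = -65/2 (n(W) = 4 + (17 - 1*90)/2 = 4 + (17 - 90)/2 = 4 + (½)*(-73) = 4 - 73/2 = -65/2)
1/n(V) = 1/(-65/2) = -2/65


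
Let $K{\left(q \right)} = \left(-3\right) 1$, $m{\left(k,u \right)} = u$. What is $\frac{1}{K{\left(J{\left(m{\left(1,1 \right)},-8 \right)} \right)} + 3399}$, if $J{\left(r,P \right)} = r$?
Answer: $\frac{1}{3396} \approx 0.00029446$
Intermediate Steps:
$K{\left(q \right)} = -3$
$\frac{1}{K{\left(J{\left(m{\left(1,1 \right)},-8 \right)} \right)} + 3399} = \frac{1}{-3 + 3399} = \frac{1}{3396}$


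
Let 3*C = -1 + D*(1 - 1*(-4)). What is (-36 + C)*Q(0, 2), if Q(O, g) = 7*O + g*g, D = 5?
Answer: -112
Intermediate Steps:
Q(O, g) = g**2 + 7*O (Q(O, g) = 7*O + g**2 = g**2 + 7*O)
C = 8 (C = (-1 + 5*(1 - 1*(-4)))/3 = (-1 + 5*(1 + 4))/3 = (-1 + 5*5)/3 = (-1 + 25)/3 = (1/3)*24 = 8)
(-36 + C)*Q(0, 2) = (-36 + 8)*(2**2 + 7*0) = -28*(4 + 0) = -28*4 = -112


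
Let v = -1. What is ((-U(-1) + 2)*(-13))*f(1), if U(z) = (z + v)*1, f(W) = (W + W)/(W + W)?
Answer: -52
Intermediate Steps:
f(W) = 1 (f(W) = (2*W)/((2*W)) = (2*W)*(1/(2*W)) = 1)
U(z) = -1 + z (U(z) = (z - 1)*1 = (-1 + z)*1 = -1 + z)
((-U(-1) + 2)*(-13))*f(1) = ((-(-1 - 1) + 2)*(-13))*1 = ((-1*(-2) + 2)*(-13))*1 = ((2 + 2)*(-13))*1 = (4*(-13))*1 = -52*1 = -52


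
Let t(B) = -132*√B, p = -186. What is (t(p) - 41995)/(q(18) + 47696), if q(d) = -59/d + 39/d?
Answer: -377955/429254 - 594*I*√186/214627 ≈ -0.88049 - 0.037745*I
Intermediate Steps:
q(d) = -20/d
(t(p) - 41995)/(q(18) + 47696) = (-132*I*√186 - 41995)/(-20/18 + 47696) = (-132*I*√186 - 41995)/(-20*1/18 + 47696) = (-132*I*√186 - 41995)/(-10/9 + 47696) = (-41995 - 132*I*√186)/(429254/9) = (-41995 - 132*I*√186)*(9/429254) = -377955/429254 - 594*I*√186/214627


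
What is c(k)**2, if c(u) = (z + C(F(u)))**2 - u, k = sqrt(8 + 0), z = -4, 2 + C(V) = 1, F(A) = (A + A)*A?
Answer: 633 - 100*sqrt(2) ≈ 491.58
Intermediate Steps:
F(A) = 2*A**2 (F(A) = (2*A)*A = 2*A**2)
C(V) = -1 (C(V) = -2 + 1 = -1)
k = 2*sqrt(2) (k = sqrt(8) = 2*sqrt(2) ≈ 2.8284)
c(u) = 25 - u (c(u) = (-4 - 1)**2 - u = (-5)**2 - u = 25 - u)
c(k)**2 = (25 - 2*sqrt(2))**2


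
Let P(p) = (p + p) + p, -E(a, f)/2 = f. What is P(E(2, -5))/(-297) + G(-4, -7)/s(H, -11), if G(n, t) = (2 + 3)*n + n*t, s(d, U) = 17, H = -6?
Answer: 622/1683 ≈ 0.36958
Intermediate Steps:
E(a, f) = -2*f
G(n, t) = 5*n + n*t
P(p) = 3*p (P(p) = 2*p + p = 3*p)
P(E(2, -5))/(-297) + G(-4, -7)/s(H, -11) = (3*(-2*(-5)))/(-297) - 4*(5 - 7)/17 = (3*10)*(-1/297) - 4*(-2)*(1/17) = 30*(-1/297) + 8*(1/17) = -10/99 + 8/17 = 622/1683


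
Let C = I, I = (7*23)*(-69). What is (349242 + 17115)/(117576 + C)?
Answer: 122119/35489 ≈ 3.4410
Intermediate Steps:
I = -11109 (I = 161*(-69) = -11109)
C = -11109
(349242 + 17115)/(117576 + C) = (349242 + 17115)/(117576 - 11109) = 366357/106467 = 366357*(1/106467) = 122119/35489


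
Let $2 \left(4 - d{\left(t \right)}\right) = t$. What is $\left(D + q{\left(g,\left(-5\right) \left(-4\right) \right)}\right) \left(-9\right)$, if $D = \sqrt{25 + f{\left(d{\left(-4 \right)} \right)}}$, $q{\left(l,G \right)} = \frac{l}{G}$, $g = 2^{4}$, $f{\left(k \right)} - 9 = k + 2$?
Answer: $- \frac{36}{5} - 9 \sqrt{42} \approx -65.527$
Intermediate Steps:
$d{\left(t \right)} = 4 - \frac{t}{2}$
$f{\left(k \right)} = 11 + k$ ($f{\left(k \right)} = 9 + \left(k + 2\right) = 9 + \left(2 + k\right) = 11 + k$)
$g = 16$
$D = \sqrt{42}$ ($D = \sqrt{25 + \left(11 + \left(4 - -2\right)\right)} = \sqrt{25 + \left(11 + \left(4 + 2\right)\right)} = \sqrt{25 + \left(11 + 6\right)} = \sqrt{25 + 17} = \sqrt{42} \approx 6.4807$)
$\left(D + q{\left(g,\left(-5\right) \left(-4\right) \right)}\right) \left(-9\right) = \left(\sqrt{42} + \frac{16}{\left(-5\right) \left(-4\right)}\right) \left(-9\right) = \left(\sqrt{42} + \frac{16}{20}\right) \left(-9\right) = \left(\sqrt{42} + 16 \cdot \frac{1}{20}\right) \left(-9\right) = \left(\sqrt{42} + \frac{4}{5}\right) \left(-9\right) = \left(\frac{4}{5} + \sqrt{42}\right) \left(-9\right) = - \frac{36}{5} - 9 \sqrt{42}$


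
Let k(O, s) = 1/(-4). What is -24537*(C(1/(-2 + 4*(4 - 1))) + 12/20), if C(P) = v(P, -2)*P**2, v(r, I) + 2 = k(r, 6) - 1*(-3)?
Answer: -5962491/400 ≈ -14906.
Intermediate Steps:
k(O, s) = -1/4
v(r, I) = 3/4 (v(r, I) = -2 + (-1/4 - 1*(-3)) = -2 + (-1/4 + 3) = -2 + 11/4 = 3/4)
C(P) = 3*P**2/4
-24537*(C(1/(-2 + 4*(4 - 1))) + 12/20) = -24537*(3*(1/(-2 + 4*(4 - 1)))**2/4 + 12/20) = -24537*(3*(1/(-2 + 4*3))**2/4 + 12*(1/20)) = -24537*(3*(1/(-2 + 12))**2/4 + 3/5) = -24537*(3*(1/10)**2/4 + 3/5) = -24537*((3/4)*(1/100) + 3/5) = -24537*(3/400 + 3/5) = -24537*243/400 = -5962491/400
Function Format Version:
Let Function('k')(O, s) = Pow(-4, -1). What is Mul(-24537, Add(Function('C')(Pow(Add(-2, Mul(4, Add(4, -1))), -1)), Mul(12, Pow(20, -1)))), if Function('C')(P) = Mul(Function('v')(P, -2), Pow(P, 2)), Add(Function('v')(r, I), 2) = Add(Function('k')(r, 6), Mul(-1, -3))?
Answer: Rational(-5962491, 400) ≈ -14906.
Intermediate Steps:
Function('k')(O, s) = Rational(-1, 4)
Function('v')(r, I) = Rational(3, 4) (Function('v')(r, I) = Add(-2, Add(Rational(-1, 4), Mul(-1, -3))) = Add(-2, Add(Rational(-1, 4), 3)) = Add(-2, Rational(11, 4)) = Rational(3, 4))
Function('C')(P) = Mul(Rational(3, 4), Pow(P, 2))
Mul(-24537, Add(Function('C')(Pow(Add(-2, Mul(4, Add(4, -1))), -1)), Mul(12, Pow(20, -1)))) = Mul(-24537, Add(Mul(Rational(3, 4), Pow(Pow(Add(-2, Mul(4, Add(4, -1))), -1), 2)), Mul(12, Pow(20, -1)))) = Mul(-24537, Add(Mul(Rational(3, 4), Pow(Pow(Add(-2, Mul(4, 3)), -1), 2)), Mul(12, Rational(1, 20)))) = Mul(-24537, Add(Mul(Rational(3, 4), Pow(Pow(Add(-2, 12), -1), 2)), Rational(3, 5))) = Mul(-24537, Add(Mul(Rational(3, 4), Pow(Pow(10, -1), 2)), Rational(3, 5))) = Mul(-24537, Add(Mul(Rational(3, 4), Pow(Rational(1, 10), 2)), Rational(3, 5))) = Mul(-24537, Add(Mul(Rational(3, 4), Rational(1, 100)), Rational(3, 5))) = Mul(-24537, Add(Rational(3, 400), Rational(3, 5))) = Mul(-24537, Rational(243, 400)) = Rational(-5962491, 400)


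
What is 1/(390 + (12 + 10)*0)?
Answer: 1/390 ≈ 0.0025641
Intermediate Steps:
1/(390 + (12 + 10)*0) = 1/(390 + 22*0) = 1/(390 + 0) = 1/390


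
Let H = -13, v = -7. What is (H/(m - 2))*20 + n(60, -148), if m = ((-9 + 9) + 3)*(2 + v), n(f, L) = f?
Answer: 1280/17 ≈ 75.294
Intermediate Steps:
m = -15 (m = ((-9 + 9) + 3)*(2 - 7) = (0 + 3)*(-5) = 3*(-5) = -15)
(H/(m - 2))*20 + n(60, -148) = -13/(-15 - 2)*20 + 60 = -13/(-17)*20 + 60 = -13*(-1/17)*20 + 60 = (13/17)*20 + 60 = 260/17 + 60 = 1280/17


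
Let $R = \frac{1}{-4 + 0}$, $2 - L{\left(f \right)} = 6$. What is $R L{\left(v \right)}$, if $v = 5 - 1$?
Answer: $1$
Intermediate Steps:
$v = 4$
$L{\left(f \right)} = -4$ ($L{\left(f \right)} = 2 - 6 = -4$)
$R = - \frac{1}{4}$ ($R = \frac{1}{-4} = - \frac{1}{4} \approx -0.25$)
$R L{\left(v \right)} = \left(- \frac{1}{4}\right) \left(-4\right) = 1$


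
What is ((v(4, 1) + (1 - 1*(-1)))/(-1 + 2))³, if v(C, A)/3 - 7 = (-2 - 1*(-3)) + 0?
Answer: 17576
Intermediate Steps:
v(C, A) = 24 (v(C, A) = 21 + 3*((-2 - 1*(-3)) + 0) = 21 + 3*((-2 + 3) + 0) = 21 + 3*(1 + 0) = 21 + 3*1 = 21 + 3 = 24)
((v(4, 1) + (1 - 1*(-1)))/(-1 + 2))³ = ((24 + (1 - 1*(-1)))/(-1 + 2))³ = ((24 + (1 + 1))/1)³ = ((24 + 2)*1)³ = (26*1)³ = 26³ = 17576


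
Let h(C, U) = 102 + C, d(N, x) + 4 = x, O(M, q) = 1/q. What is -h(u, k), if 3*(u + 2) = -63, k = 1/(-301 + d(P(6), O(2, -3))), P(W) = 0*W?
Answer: -79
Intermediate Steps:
P(W) = 0
d(N, x) = -4 + x
k = -3/916 (k = 1/(-301 + (-4 + 1/(-3))) = 1/(-301 + (-4 - ⅓)) = 1/(-301 - 13/3) = 1/(-916/3) = -3/916 ≈ -0.0032751)
u = -23 (u = -2 + (⅓)*(-63) = -2 - 21 = -23)
-h(u, k) = -(102 - 23) = -1*79 = -79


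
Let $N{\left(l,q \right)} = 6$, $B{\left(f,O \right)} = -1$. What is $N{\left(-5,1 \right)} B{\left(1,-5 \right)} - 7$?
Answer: $-13$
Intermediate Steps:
$N{\left(-5,1 \right)} B{\left(1,-5 \right)} - 7 = 6 \left(-1\right) - 7 = -6 - 7 = -13$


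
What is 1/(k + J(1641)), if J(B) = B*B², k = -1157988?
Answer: 1/4417859733 ≈ 2.2635e-10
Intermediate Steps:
J(B) = B³
1/(k + J(1641)) = 1/(-1157988 + 1641³) = 1/(-1157988 + 4419017721) = 1/4417859733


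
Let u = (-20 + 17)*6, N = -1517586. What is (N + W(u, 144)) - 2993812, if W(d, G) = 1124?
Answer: -4510274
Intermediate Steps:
u = -18 (u = -3*6 = -18)
(N + W(u, 144)) - 2993812 = (-1517586 + 1124) - 2993812 = -1516462 - 2993812 = -4510274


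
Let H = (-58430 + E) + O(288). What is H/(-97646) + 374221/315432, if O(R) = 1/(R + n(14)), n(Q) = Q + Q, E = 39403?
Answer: 420111210889/304156646586 ≈ 1.3812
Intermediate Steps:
n(Q) = 2*Q
O(R) = 1/(28 + R) (O(R) = 1/(R + 2*14) = 1/(R + 28) = 1/(28 + R))
H = -6012531/316 (H = (-58430 + 39403) + 1/(28 + 288) = -19027 + 1/316 = -6012531/316 ≈ -19027.)
H/(-97646) + 374221/315432 = -6012531/316/(-97646) + 374221/315432 = -6012531/316*(-1/97646) + 374221*(1/315432) = 6012531/30856136 + 374221/315432 = 420111210889/304156646586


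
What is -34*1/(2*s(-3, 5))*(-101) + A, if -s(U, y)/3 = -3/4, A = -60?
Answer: 6328/9 ≈ 703.11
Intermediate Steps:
s(U, y) = 9/4 (s(U, y) = -(-9)/4 = -3*(-¾) = 9/4)
-34*1/(2*s(-3, 5))*(-101) + A = -34/((1*(9/4))*2)*(-101) - 60 = -34/((9/4)*2)*(-101) - 60 = -34/9/2*(-101) - 60 = -34*2/9*(-101) - 60 = -68/9*(-101) - 60 = 6868/9 - 60 = 6328/9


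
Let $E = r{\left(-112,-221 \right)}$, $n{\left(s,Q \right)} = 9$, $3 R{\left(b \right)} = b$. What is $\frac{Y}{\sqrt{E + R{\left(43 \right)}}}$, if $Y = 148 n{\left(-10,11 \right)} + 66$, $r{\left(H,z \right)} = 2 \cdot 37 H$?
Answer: $- \frac{1398 i \sqrt{74463}}{24821} \approx - 15.369 i$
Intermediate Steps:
$R{\left(b \right)} = \frac{b}{3}$
$r{\left(H,z \right)} = 74 H$
$E = -8288$ ($E = 74 \left(-112\right) = -8288$)
$Y = 1398$ ($Y = 148 \cdot 9 + 66 = 1332 + 66 = 1398$)
$\frac{Y}{\sqrt{E + R{\left(43 \right)}}} = \frac{1398}{\sqrt{-8288 + \frac{1}{3} \cdot 43}} = \frac{1398}{\sqrt{-8288 + \frac{43}{3}}} = \frac{1398}{\sqrt{- \frac{24821}{3}}} = \frac{1398}{\frac{1}{3} i \sqrt{74463}} = 1398 \left(- \frac{i \sqrt{74463}}{24821}\right) = - \frac{1398 i \sqrt{74463}}{24821}$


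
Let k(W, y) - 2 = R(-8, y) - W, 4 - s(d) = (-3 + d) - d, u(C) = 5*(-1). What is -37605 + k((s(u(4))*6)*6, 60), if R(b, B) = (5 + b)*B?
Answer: -38035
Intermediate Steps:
u(C) = -5
s(d) = 7 (s(d) = 4 - ((-3 + d) - d) = 4 - 1*(-3) = 4 + 3 = 7)
R(b, B) = B*(5 + b)
k(W, y) = 2 - W - 3*y (k(W, y) = 2 + (y*(5 - 8) - W) = 2 + (y*(-3) - W) = 2 + (-3*y - W) = 2 + (-W - 3*y) = 2 - W - 3*y)
-37605 + k((s(u(4))*6)*6, 60) = -37605 + (2 - 7*6*6 - 3*60) = -37605 + (2 - 42*6 - 180) = -37605 + (2 - 1*252 - 180) = -37605 + (2 - 252 - 180) = -37605 - 430 = -38035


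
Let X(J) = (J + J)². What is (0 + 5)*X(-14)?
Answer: 3920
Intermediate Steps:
X(J) = 4*J² (X(J) = (2*J)² = 4*J²)
(0 + 5)*X(-14) = (0 + 5)*(4*(-14)²) = 5*(4*196) = 5*784 = 3920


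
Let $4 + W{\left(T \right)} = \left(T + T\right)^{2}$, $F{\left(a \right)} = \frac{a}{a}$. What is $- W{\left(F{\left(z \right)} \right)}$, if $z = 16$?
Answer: $0$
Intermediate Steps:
$F{\left(a \right)} = 1$
$W{\left(T \right)} = -4 + 4 T^{2}$ ($W{\left(T \right)} = -4 + \left(T + T\right)^{2} = -4 + \left(2 T\right)^{2} = -4 + 4 T^{2}$)
$- W{\left(F{\left(z \right)} \right)} = - (-4 + 4 \cdot 1^{2}) = - (-4 + 4 \cdot 1) = - (-4 + 4) = \left(-1\right) 0 = 0$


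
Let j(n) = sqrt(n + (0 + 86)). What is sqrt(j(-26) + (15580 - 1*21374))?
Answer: sqrt(-5794 + 2*sqrt(15)) ≈ 76.067*I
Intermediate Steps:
j(n) = sqrt(86 + n) (j(n) = sqrt(n + 86) = sqrt(86 + n))
sqrt(j(-26) + (15580 - 1*21374)) = sqrt(sqrt(86 - 26) + (15580 - 1*21374)) = sqrt(sqrt(60) + (15580 - 21374)) = sqrt(2*sqrt(15) - 5794) = sqrt(-5794 + 2*sqrt(15))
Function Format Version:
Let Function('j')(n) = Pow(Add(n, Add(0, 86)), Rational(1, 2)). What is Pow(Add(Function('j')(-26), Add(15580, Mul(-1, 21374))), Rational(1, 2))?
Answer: Pow(Add(-5794, Mul(2, Pow(15, Rational(1, 2)))), Rational(1, 2)) ≈ Mul(76.067, I)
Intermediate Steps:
Function('j')(n) = Pow(Add(86, n), Rational(1, 2)) (Function('j')(n) = Pow(Add(n, 86), Rational(1, 2)) = Pow(Add(86, n), Rational(1, 2)))
Pow(Add(Function('j')(-26), Add(15580, Mul(-1, 21374))), Rational(1, 2)) = Pow(Add(Pow(Add(86, -26), Rational(1, 2)), Add(15580, Mul(-1, 21374))), Rational(1, 2)) = Pow(Add(Pow(60, Rational(1, 2)), Add(15580, -21374)), Rational(1, 2)) = Pow(Add(Mul(2, Pow(15, Rational(1, 2))), -5794), Rational(1, 2)) = Pow(Add(-5794, Mul(2, Pow(15, Rational(1, 2)))), Rational(1, 2))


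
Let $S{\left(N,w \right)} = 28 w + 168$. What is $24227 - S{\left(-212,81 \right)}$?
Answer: $21791$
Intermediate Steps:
$S{\left(N,w \right)} = 168 + 28 w$
$24227 - S{\left(-212,81 \right)} = 24227 - \left(168 + 28 \cdot 81\right) = 24227 - \left(168 + 2268\right) = 24227 - 2436 = 21791$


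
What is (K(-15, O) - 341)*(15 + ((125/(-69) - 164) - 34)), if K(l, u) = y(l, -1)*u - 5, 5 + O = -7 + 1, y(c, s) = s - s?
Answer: 4412192/69 ≈ 63945.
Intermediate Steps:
y(c, s) = 0
O = -11 (O = -5 + (-7 + 1) = -5 - 6 = -11)
K(l, u) = -5 (K(l, u) = 0*u - 5 = 0 - 5 = -5)
(K(-15, O) - 341)*(15 + ((125/(-69) - 164) - 34)) = (-5 - 341)*(15 + ((125/(-69) - 164) - 34)) = -346*(15 + ((125*(-1/69) - 164) - 34)) = -346*(15 + ((-125/69 - 164) - 34)) = -346*(15 + (-11441/69 - 34)) = -346*(15 - 13787/69) = -346*(-12752/69) = 4412192/69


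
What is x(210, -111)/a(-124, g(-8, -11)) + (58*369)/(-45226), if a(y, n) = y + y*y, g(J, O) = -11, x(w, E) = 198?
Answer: -26455713/57482246 ≈ -0.46024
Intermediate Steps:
a(y, n) = y + y²
x(210, -111)/a(-124, g(-8, -11)) + (58*369)/(-45226) = 198/((-124*(1 - 124))) + (58*369)/(-45226) = 198/((-124*(-123))) + 21402*(-1/45226) = 198/15252 - 10701/22613 = 198*(1/15252) - 10701/22613 = 33/2542 - 10701/22613 = -26455713/57482246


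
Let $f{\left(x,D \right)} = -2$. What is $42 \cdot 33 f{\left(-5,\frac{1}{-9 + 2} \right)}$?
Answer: $-2772$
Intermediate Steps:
$42 \cdot 33 f{\left(-5,\frac{1}{-9 + 2} \right)} = 42 \cdot 33 \left(-2\right) = 1386 \left(-2\right) = -2772$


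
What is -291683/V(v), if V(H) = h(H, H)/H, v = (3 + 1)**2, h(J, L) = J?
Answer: -291683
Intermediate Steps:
v = 16 (v = 4**2 = 16)
V(H) = 1 (V(H) = H/H = 1)
-291683/V(v) = -291683/1 = -291683*1 = -291683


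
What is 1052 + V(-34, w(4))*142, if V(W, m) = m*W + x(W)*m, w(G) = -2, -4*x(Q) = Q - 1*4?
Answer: 8010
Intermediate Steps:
x(Q) = 1 - Q/4 (x(Q) = -(Q - 1*4)/4 = -(Q - 4)/4 = -(-4 + Q)/4 = 1 - Q/4)
V(W, m) = W*m + m*(1 - W/4) (V(W, m) = m*W + (1 - W/4)*m = W*m + m*(1 - W/4))
1052 + V(-34, w(4))*142 = 1052 + ((1/4)*(-2)*(4 + 3*(-34)))*142 = 1052 + ((1/4)*(-2)*(4 - 102))*142 = 1052 + ((1/4)*(-2)*(-98))*142 = 1052 + 49*142 = 1052 + 6958 = 8010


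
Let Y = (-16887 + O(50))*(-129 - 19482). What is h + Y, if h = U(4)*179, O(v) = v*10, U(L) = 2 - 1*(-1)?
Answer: 321365994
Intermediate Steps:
U(L) = 3 (U(L) = 2 + 1 = 3)
O(v) = 10*v
h = 537 (h = 3*179 = 537)
Y = 321365457 (Y = (-16887 + 10*50)*(-129 - 19482) = (-16887 + 500)*(-19611) = -16387*(-19611) = 321365457)
h + Y = 537 + 321365457 = 321365994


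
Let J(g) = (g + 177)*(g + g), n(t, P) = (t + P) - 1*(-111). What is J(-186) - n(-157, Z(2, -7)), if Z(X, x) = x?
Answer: 3401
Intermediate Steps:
n(t, P) = 111 + P + t (n(t, P) = (P + t) + 111 = 111 + P + t)
J(g) = 2*g*(177 + g) (J(g) = (177 + g)*(2*g) = 2*g*(177 + g))
J(-186) - n(-157, Z(2, -7)) = 2*(-186)*(177 - 186) - (111 - 7 - 157) = 2*(-186)*(-9) - 1*(-53) = 3348 + 53 = 3401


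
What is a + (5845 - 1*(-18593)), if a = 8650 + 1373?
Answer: 34461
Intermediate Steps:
a = 10023
a + (5845 - 1*(-18593)) = 10023 + (5845 - 1*(-18593)) = 10023 + (5845 + 18593) = 10023 + 24438 = 34461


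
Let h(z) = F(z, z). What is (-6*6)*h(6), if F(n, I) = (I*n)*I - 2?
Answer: -7704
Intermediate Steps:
F(n, I) = -2 + n*I**2 (F(n, I) = n*I**2 - 2 = -2 + n*I**2)
h(z) = -2 + z**3 (h(z) = -2 + z*z**2 = -2 + z**3)
(-6*6)*h(6) = (-6*6)*(-2 + 6**3) = -36*(-2 + 216) = -36*214 = -7704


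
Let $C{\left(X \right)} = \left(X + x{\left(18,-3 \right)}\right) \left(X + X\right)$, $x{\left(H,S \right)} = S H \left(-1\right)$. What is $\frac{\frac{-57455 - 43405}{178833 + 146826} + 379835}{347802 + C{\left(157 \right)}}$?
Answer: $\frac{41232195135}{44947020968} \approx 0.91735$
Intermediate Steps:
$x{\left(H,S \right)} = - H S$ ($x{\left(H,S \right)} = H S \left(-1\right) = - H S$)
$C{\left(X \right)} = 2 X \left(54 + X\right)$ ($C{\left(X \right)} = \left(X - 18 \left(-3\right)\right) \left(X + X\right) = \left(X + 54\right) 2 X = \left(54 + X\right) 2 X = 2 X \left(54 + X\right)$)
$\frac{\frac{-57455 - 43405}{178833 + 146826} + 379835}{347802 + C{\left(157 \right)}} = \frac{\frac{-57455 - 43405}{178833 + 146826} + 379835}{347802 + 2 \cdot 157 \left(54 + 157\right)} = \frac{- \frac{100860}{325659} + 379835}{347802 + 2 \cdot 157 \cdot 211} = \frac{\left(-100860\right) \frac{1}{325659} + 379835}{347802 + 66254} = \frac{- \frac{33620}{108553} + 379835}{414056} = \frac{41232195135}{108553} \cdot \frac{1}{414056} = \frac{41232195135}{44947020968}$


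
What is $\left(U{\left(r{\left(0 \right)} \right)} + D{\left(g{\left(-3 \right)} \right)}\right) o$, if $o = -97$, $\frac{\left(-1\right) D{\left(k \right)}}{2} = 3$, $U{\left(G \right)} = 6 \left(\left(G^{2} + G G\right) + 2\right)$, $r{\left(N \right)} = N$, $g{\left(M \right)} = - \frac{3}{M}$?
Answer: $-582$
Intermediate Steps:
$U{\left(G \right)} = 12 + 12 G^{2}$ ($U{\left(G \right)} = 6 \left(\left(G^{2} + G^{2}\right) + 2\right) = 6 \left(2 G^{2} + 2\right) = 6 \left(2 + 2 G^{2}\right) = 12 + 12 G^{2}$)
$D{\left(k \right)} = -6$ ($D{\left(k \right)} = \left(-2\right) 3 = -6$)
$\left(U{\left(r{\left(0 \right)} \right)} + D{\left(g{\left(-3 \right)} \right)}\right) o = \left(\left(12 + 12 \cdot 0^{2}\right) - 6\right) \left(-97\right) = \left(\left(12 + 12 \cdot 0\right) - 6\right) \left(-97\right) = \left(\left(12 + 0\right) - 6\right) \left(-97\right) = \left(12 - 6\right) \left(-97\right) = 6 \left(-97\right) = -582$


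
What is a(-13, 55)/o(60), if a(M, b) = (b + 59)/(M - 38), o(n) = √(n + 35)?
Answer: -2*√95/85 ≈ -0.22934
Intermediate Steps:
o(n) = √(35 + n)
a(M, b) = (59 + b)/(-38 + M)
a(-13, 55)/o(60) = ((59 + 55)/(-38 - 13))/(√(35 + 60)) = (114/(-51))/(√95) = (-1/51*114)*(√95/95) = -2*√95/85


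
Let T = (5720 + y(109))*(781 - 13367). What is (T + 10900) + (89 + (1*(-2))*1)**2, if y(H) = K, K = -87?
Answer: -70878469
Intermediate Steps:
y(H) = -87
T = -70896938 (T = (5720 - 87)*(781 - 13367) = 5633*(-12586) = -70896938)
(T + 10900) + (89 + (1*(-2))*1)**2 = (-70896938 + 10900) + (89 + (1*(-2))*1)**2 = -70886038 + (89 - 2*1)**2 = -70886038 + (89 - 2)**2 = -70886038 + 87**2 = -70886038 + 7569 = -70878469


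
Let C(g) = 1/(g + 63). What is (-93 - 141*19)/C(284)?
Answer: -961884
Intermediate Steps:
C(g) = 1/(63 + g)
(-93 - 141*19)/C(284) = (-93 - 141*19)/(1/(63 + 284)) = (-93 - 2679)/(1/347) = -2772/1/347 = -2772*347 = -961884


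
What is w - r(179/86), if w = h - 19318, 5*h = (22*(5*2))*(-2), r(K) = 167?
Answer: -19573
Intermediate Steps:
h = -88 (h = ((22*(5*2))*(-2))/5 = ((22*10)*(-2))/5 = (220*(-2))/5 = (⅕)*(-440) = -88)
w = -19406 (w = -88 - 19318 = -19406)
w - r(179/86) = -19406 - 1*167 = -19406 - 167 = -19573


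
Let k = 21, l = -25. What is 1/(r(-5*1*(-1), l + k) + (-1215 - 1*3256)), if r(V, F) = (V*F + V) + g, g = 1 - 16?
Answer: -1/4501 ≈ -0.00022217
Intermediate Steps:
g = -15
r(V, F) = -15 + V + F*V (r(V, F) = (V*F + V) - 15 = (F*V + V) - 15 = (V + F*V) - 15 = -15 + V + F*V)
1/(r(-5*1*(-1), l + k) + (-1215 - 1*3256)) = 1/((-15 - 5*1*(-1) + (-25 + 21)*(-5*1*(-1))) + (-1215 - 1*3256)) = 1/((-15 - 5*(-1) - (-20)*(-1)) + (-1215 - 3256)) = 1/((-15 + 5 - 4*5) - 4471) = 1/((-15 + 5 - 20) - 4471) = 1/(-30 - 4471) = 1/(-4501) = -1/4501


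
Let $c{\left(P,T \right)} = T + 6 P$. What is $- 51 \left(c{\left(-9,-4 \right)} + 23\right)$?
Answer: $1785$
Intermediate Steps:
$- 51 \left(c{\left(-9,-4 \right)} + 23\right) = - 51 \left(\left(-4 + 6 \left(-9\right)\right) + 23\right) = - 51 \left(\left(-4 - 54\right) + 23\right) = - 51 \left(-58 + 23\right) = \left(-51\right) \left(-35\right) = 1785$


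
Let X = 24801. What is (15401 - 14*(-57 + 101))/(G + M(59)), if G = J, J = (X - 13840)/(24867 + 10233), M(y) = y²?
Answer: 518953500/122194061 ≈ 4.2470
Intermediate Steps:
J = 10961/35100 (J = (24801 - 13840)/(24867 + 10233) = 10961/35100 ≈ 0.31228)
G = 10961/35100 ≈ 0.31228
(15401 - 14*(-57 + 101))/(G + M(59)) = (15401 - 14*(-57 + 101))/(10961/35100 + 59²) = (15401 - 14*44)/(10961/35100 + 3481) = (15401 - 616)/(122194061/35100) = 14785*(35100/122194061) = 518953500/122194061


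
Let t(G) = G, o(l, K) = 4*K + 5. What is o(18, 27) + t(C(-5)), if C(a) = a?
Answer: 108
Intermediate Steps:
o(l, K) = 5 + 4*K
o(18, 27) + t(C(-5)) = (5 + 4*27) - 5 = (5 + 108) - 5 = 113 - 5 = 108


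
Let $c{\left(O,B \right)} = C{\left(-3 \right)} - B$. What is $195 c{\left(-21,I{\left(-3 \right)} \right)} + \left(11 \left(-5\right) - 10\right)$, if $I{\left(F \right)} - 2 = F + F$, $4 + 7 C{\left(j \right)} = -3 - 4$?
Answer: $\frac{2860}{7} \approx 408.57$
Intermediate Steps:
$C{\left(j \right)} = - \frac{11}{7}$ ($C{\left(j \right)} = - \frac{4}{7} + \frac{-3 - 4}{7} = - \frac{4}{7} + \frac{1}{7} \left(-7\right) = - \frac{4}{7} - 1 = - \frac{11}{7}$)
$I{\left(F \right)} = 2 + 2 F$ ($I{\left(F \right)} = 2 + \left(F + F\right) = 2 + 2 F$)
$c{\left(O,B \right)} = - \frac{11}{7} - B$
$195 c{\left(-21,I{\left(-3 \right)} \right)} + \left(11 \left(-5\right) - 10\right) = 195 \left(- \frac{11}{7} - \left(2 + 2 \left(-3\right)\right)\right) + \left(11 \left(-5\right) - 10\right) = 195 \left(- \frac{11}{7} - \left(2 - 6\right)\right) - 65 = 195 \left(- \frac{11}{7} - -4\right) - 65 = 195 \left(- \frac{11}{7} + 4\right) - 65 = 195 \cdot \frac{17}{7} - 65 = \frac{3315}{7} - 65 = \frac{2860}{7}$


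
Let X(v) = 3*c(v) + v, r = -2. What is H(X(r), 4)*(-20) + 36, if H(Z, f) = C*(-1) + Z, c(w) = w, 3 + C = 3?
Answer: 196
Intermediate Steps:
C = 0 (C = -3 + 3 = 0)
X(v) = 4*v (X(v) = 3*v + v = 4*v)
H(Z, f) = Z (H(Z, f) = 0*(-1) + Z = 0 + Z = Z)
H(X(r), 4)*(-20) + 36 = (4*(-2))*(-20) + 36 = -8*(-20) + 36 = 160 + 36 = 196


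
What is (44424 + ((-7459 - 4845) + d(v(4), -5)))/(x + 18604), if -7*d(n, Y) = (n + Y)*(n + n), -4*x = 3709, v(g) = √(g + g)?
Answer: 899296/494949 + 80*√2/494949 ≈ 1.8172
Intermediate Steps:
v(g) = √2*√g (v(g) = √(2*g) = √2*√g)
x = -3709/4 (x = -¼*3709 = -3709/4 ≈ -927.25)
d(n, Y) = -2*n*(Y + n)/7 (d(n, Y) = -(n + Y)*(n + n)/7 = -(Y + n)*2*n/7 = -2*n*(Y + n)/7)
(44424 + ((-7459 - 4845) + d(v(4), -5)))/(x + 18604) = (44424 + ((-7459 - 4845) - 2*√2*√4*(-5 + √2*√4)/7))/(-3709/4 + 18604) = (44424 + (-12304 - 2*√2*2*(-5 + √2*2)/7))/(70707/4) = (44424 + (-12304 - 2*2*√2*(-5 + 2*√2)/7))*(4/70707) = (44424 + (-12304 - 4*√2*(-5 + 2*√2)/7))*(4/70707) = (32120 - 4*√2*(-5 + 2*√2)/7)*(4/70707) = 128480/70707 - 16*√2*(-5 + 2*√2)/494949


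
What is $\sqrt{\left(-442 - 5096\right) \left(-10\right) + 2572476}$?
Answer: $12 \sqrt{18249} \approx 1621.1$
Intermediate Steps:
$\sqrt{\left(-442 - 5096\right) \left(-10\right) + 2572476} = \sqrt{\left(-5538\right) \left(-10\right) + 2572476} = \sqrt{55380 + 2572476} = \sqrt{2627856} = 12 \sqrt{18249}$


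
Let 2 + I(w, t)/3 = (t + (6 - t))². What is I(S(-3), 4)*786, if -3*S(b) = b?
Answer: 80172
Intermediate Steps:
S(b) = -b/3
I(w, t) = 102 (I(w, t) = -6 + 3*(t + (6 - t))² = -6 + 3*6² = -6 + 3*36 = -6 + 108 = 102)
I(S(-3), 4)*786 = 102*786 = 80172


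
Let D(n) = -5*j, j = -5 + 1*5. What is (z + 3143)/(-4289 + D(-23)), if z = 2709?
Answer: -5852/4289 ≈ -1.3644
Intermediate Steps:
j = 0 (j = -5 + 5 = 0)
D(n) = 0 (D(n) = -5*0 = 0)
(z + 3143)/(-4289 + D(-23)) = (2709 + 3143)/(-4289 + 0) = 5852/(-4289) = 5852*(-1/4289) = -5852/4289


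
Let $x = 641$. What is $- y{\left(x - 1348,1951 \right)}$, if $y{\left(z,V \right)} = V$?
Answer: $-1951$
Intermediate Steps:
$- y{\left(x - 1348,1951 \right)} = \left(-1\right) 1951 = -1951$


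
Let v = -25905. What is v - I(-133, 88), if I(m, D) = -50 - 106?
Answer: -25749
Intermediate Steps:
I(m, D) = -156
v - I(-133, 88) = -25905 - 1*(-156) = -25905 + 156 = -25749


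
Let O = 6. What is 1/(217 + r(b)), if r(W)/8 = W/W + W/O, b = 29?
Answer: 3/791 ≈ 0.0037927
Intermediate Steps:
r(W) = 8 + 4*W/3 (r(W) = 8*(W/W + W/6) = 8*(1 + W*(1/6)) = 8*(1 + W/6) = 8 + 4*W/3)
1/(217 + r(b)) = 1/(217 + (8 + (4/3)*29)) = 1/(217 + (8 + 116/3)) = 1/(217 + 140/3) = 1/(791/3) = 3/791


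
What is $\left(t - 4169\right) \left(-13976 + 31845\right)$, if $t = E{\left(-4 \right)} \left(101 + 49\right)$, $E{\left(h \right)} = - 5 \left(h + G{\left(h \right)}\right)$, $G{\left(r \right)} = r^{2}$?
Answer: $-235316861$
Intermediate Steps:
$E{\left(h \right)} = - 5 h - 5 h^{2}$ ($E{\left(h \right)} = - 5 \left(h + h^{2}\right) = - 5 h - 5 h^{2}$)
$t = -9000$ ($t = 5 \left(-4\right) \left(-1 - -4\right) \left(101 + 49\right) = 5 \left(-4\right) \left(-1 + 4\right) 150 = 5 \left(-4\right) 3 \cdot 150 = \left(-60\right) 150 = -9000$)
$\left(t - 4169\right) \left(-13976 + 31845\right) = \left(-9000 - 4169\right) \left(-13976 + 31845\right) = \left(-13169\right) 17869 = -235316861$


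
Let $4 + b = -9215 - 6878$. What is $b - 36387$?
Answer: $-52484$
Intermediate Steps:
$b = -16097$ ($b = -4 - 16093 = -16097$)
$b - 36387 = -16097 - 36387 = -52484$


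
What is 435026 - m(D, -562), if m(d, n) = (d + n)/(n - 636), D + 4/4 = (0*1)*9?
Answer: 521160585/1198 ≈ 4.3503e+5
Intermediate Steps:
D = -1 (D = -1 + (0*1)*9 = -1 + 0*9 = -1 + 0 = -1)
m(d, n) = (d + n)/(-636 + n)
435026 - m(D, -562) = 435026 - (-1 - 562)/(-636 - 562) = 435026 - (-563)/(-1198) = 435026 - (-1)*(-563)/1198 = 435026 - 1*563/1198 = 435026 - 563/1198 = 521160585/1198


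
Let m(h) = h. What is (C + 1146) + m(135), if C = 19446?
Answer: 20727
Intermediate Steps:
(C + 1146) + m(135) = (19446 + 1146) + 135 = 20592 + 135 = 20727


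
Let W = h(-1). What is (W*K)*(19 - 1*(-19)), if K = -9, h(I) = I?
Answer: 342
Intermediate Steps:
W = -1
(W*K)*(19 - 1*(-19)) = (-1*(-9))*(19 - 1*(-19)) = 9*(19 + 19) = 9*38 = 342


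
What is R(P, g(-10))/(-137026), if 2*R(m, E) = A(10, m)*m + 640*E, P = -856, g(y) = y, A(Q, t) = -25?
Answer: -3750/68513 ≈ -0.054734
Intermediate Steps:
R(m, E) = 320*E - 25*m/2 (R(m, E) = (-25*m + 640*E)/2 = 320*E - 25*m/2)
R(P, g(-10))/(-137026) = (320*(-10) - 25/2*(-856))/(-137026) = (-3200 + 10700)*(-1/137026) = 7500*(-1/137026) = -3750/68513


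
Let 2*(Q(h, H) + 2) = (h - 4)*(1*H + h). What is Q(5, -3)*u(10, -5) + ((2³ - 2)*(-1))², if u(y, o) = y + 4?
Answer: 22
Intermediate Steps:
u(y, o) = 4 + y
Q(h, H) = -2 + (-4 + h)*(H + h)/2 (Q(h, H) = -2 + ((h - 4)*(1*H + h))/2 = -2 + ((-4 + h)*(H + h))/2 = -2 + (-4 + h)*(H + h)/2)
Q(5, -3)*u(10, -5) + ((2³ - 2)*(-1))² = (-2 + (½)*5² - 2*(-3) - 2*5 + (½)*(-3)*5)*(4 + 10) + ((2³ - 2)*(-1))² = (-2 + (½)*25 + 6 - 10 - 15/2)*14 + ((8 - 2)*(-1))² = (-2 + 25/2 + 6 - 10 - 15/2)*14 + (6*(-1))² = -1*14 + (-6)² = -14 + 36 = 22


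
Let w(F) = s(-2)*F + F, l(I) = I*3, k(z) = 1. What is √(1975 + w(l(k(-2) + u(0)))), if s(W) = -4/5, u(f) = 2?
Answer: 2*√12355/5 ≈ 44.461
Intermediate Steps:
s(W) = -⅘ (s(W) = -4*⅕ = -⅘)
l(I) = 3*I
w(F) = F/5 (w(F) = -4*F/5 + F = F/5)
√(1975 + w(l(k(-2) + u(0)))) = √(1975 + (3*(1 + 2))/5) = √(1975 + (3*3)/5) = √(1975 + (⅕)*9) = √(1975 + 9/5) = √(9884/5) = 2*√12355/5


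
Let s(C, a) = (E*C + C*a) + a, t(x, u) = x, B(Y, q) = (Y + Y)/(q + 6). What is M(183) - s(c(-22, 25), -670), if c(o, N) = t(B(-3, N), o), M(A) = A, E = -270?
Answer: 20803/31 ≈ 671.06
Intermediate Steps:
B(Y, q) = 2*Y/(6 + q) (B(Y, q) = (2*Y)/(6 + q) = 2*Y/(6 + q))
c(o, N) = -6/(6 + N) (c(o, N) = 2*(-3)/(6 + N) = -6/(6 + N))
s(C, a) = a - 270*C + C*a (s(C, a) = (-270*C + C*a) + a = a - 270*C + C*a)
M(183) - s(c(-22, 25), -670) = 183 - (-670 - (-1620)/(6 + 25) - 6/(6 + 25)*(-670)) = 183 - (-670 - (-1620)/31 - 6/31*(-670)) = 183 - (-670 - (-1620)/31 - 6*1/31*(-670)) = 183 - (-670 - 270*(-6/31) - 6/31*(-670)) = 183 - (-670 + 1620/31 + 4020/31) = 183 - 1*(-15130/31) = 183 + 15130/31 = 20803/31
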